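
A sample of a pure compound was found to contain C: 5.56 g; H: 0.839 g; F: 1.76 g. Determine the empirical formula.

C5H9F

n(C) = 5.56/12.01 = 0.4629, n(H) = 0.839/1.008 = 0.8323, n(F) = 1.76/19.00 = 0.09263
Divide by the smallest (0.09263 mol F): C 4.998, H 8.986, F 1.000
≈ 5:9:1 → C5H9F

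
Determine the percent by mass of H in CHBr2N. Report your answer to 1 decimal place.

0.5%

Molar mass = 1(12.01) + 1(1.008) + 2(79.90) + 1(14.01) = 186.828 g/mol
Mass of H per mole = 1 × 1.008 = 1.008 g
% H = 1.008 / 186.828 × 100 = 0.5%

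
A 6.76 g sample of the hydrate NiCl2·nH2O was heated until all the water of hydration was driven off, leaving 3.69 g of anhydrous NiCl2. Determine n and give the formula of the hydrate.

Mass of water lost = 6.76 − 3.69 = 3.07 g → 3.07 / 18.02 = 0.1704 mol H2O
Molar mass of NiCl2 = 129.59 g/mol → mol NiCl2 = 3.69 / 129.59 = 0.02847
n = 0.1704 / 0.02847 = 5.98 ≈ 6 → NiCl2·6H2O

NiCl2·6H2O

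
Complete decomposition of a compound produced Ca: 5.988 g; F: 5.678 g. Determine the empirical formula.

CaF2

n(Ca) = 5.988/40.08 = 0.1494, n(F) = 5.678/19.00 = 0.2988
Ratios (÷ 0.1494): Ca 1.000, F 2.000
→ CaF2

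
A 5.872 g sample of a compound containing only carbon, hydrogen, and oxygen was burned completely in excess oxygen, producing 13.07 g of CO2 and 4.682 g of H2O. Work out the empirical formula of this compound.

C8H14O3

mol C = 13.07 / 44.01 = 0.2970; mass C = 0.2970 × 12.01 = 3.567 g
mol H = 2 × (4.682 / 18.02) = 0.5196; mass H = 0.5196 × 1.008 = 0.5238 g
mass O = 5.872 − (4.091) = 1.781 g → mol O = 0.1113
Ratios (÷ 0.1113): C 2.667, H 4.667, O 1.000
Scaling by 3: C 8.00, H 14.00, O 3.00 → C8H14O3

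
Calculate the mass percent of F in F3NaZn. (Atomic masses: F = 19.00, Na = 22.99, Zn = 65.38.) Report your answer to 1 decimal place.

Molar mass = 3(19.00) + 1(22.99) + 1(65.38) = 145.370 g/mol
Mass of F per mole = 3 × 19.00 = 57.000 g
% F = 57.000 / 145.370 × 100 = 39.2%

39.2%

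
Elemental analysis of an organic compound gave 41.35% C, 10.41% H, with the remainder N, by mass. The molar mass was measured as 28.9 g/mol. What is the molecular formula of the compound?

Assume 100 g: 41.35 g C, 10.41 g H, 48.24 g N.
Moles — C: 41.35 / 12.01 = 3.443 mol; H: 10.41 / 1.008 = 10.33 mol; N: 48.24 / 14.01 = 3.443 mol
Divide by the smallest (3.443 mol C): C 1.000, H 3.000, N 1.000
→ CH3N
Empirical-formula mass = 29.04 g/mol
n = 28.9 / 29.04 = 1.00 ≈ 1
Molecular formula = empirical formula = CH3N

CH3N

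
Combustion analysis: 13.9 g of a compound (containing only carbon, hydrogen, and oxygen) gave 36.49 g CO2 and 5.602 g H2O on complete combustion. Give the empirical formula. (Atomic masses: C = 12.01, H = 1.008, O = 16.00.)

mol C = 36.49 / 44.01 = 0.8291; mass C = 0.8291 × 12.01 = 9.958 g
mol H = 2 × (5.602 / 18.02) = 0.6218; mass H = 0.6218 × 1.008 = 0.6267 g
mass O = 13.9 − (10.58) = 3.315 g → mol O = 0.2072
Divide by the smallest (0.2072 mol O): C 4.001, H 3.001, O 1.000
→ C4H3O

C4H3O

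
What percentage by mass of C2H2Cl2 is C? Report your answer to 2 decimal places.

Molar mass = 2(12.01) + 2(1.008) + 2(35.45) = 96.936 g/mol
Mass of C per mole = 2 × 12.01 = 24.020 g
% C = 24.020 / 96.936 × 100 = 24.78%

24.78%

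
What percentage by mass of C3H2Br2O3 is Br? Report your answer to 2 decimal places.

65.00%

Molar mass = 3(12.01) + 2(1.008) + 2(79.90) + 3(16.00) = 245.846 g/mol
Mass of Br per mole = 2 × 79.90 = 159.800 g
% Br = 159.800 / 245.846 × 100 = 65.00%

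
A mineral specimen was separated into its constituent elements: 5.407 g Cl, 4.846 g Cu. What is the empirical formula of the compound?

Moles — Cl: 5.407 / 35.45 = 0.1525 mol; Cu: 4.846 / 63.55 = 0.07625 mol
Ratios (÷ 0.07625): Cl 2.000, Cu 1.000
Ratio ≈ 2:1, so the empirical formula is Cl2Cu

Cl2Cu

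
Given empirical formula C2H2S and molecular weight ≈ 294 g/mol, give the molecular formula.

C10H10S5

Empirical-formula mass = 58.11 g/mol
n = 294 / 58.11 = 5.06 ≈ 5
Molecular formula = (C2H2S)5 = C10H10S5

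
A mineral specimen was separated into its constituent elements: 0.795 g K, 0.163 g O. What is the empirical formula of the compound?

K2O

n(K) = 0.795/39.10 = 0.02033, n(O) = 0.163/16.00 = 0.01019
Divide by the smallest (0.01019 mol O): K 1.996, O 1.000
≈ 2:1 → K2O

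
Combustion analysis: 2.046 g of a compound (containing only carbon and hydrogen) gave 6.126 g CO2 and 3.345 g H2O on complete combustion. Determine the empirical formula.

mol C = 6.126 / 44.01 = 0.1392; mass C = 0.1392 × 12.01 = 1.672 g
mol H = 2 × (3.345 / 18.02) = 0.3713; mass H = 0.3713 × 1.008 = 0.3742 g
Divide by the smallest (0.1392 mol C): C 1.000, H 2.667
Multiply by 3: C 3.00, H 8.00 → C3H8

C3H8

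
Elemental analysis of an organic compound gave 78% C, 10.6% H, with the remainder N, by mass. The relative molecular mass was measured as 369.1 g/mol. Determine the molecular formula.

Assume 100 g: 78 g C, 10.6 g H, 11.4 g N.
C: 78 g ÷ 12.01 g/mol = 6.495 mol
H: 10.6 g ÷ 1.008 g/mol = 10.52 mol
N: 11.4 g ÷ 14.01 g/mol = 0.8137 mol
Ratios (÷ 0.8137): C 7.982, H 12.923, N 1.000
→ C8H13N
Empirical-formula mass = 123.19 g/mol
n = 369.1 / 123.19 = 3.00 ≈ 3
Molecular formula = (C8H13N)×3 = C24H39N3

C24H39N3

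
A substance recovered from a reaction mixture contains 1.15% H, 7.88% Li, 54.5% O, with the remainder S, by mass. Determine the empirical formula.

Assume 100 g: 1.15 g H, 7.88 g Li, 54.5 g O, 36.47 g S.
Moles — H: 1.15 / 1.008 = 1.141 mol; Li: 7.88 / 6.94 = 1.135 mol; O: 54.5 / 16.00 = 3.406 mol; S: 36.47 / 32.07 = 1.137 mol
Smallest is Li at 1.135 mol; normalising gives H 1.005, Li 1.000, O 3.000, S 1.002
≈ 1:1:3:1 → HLiO3S

HLiO3S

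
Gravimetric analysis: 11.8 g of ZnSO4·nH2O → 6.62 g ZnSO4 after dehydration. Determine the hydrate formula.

ZnSO4·7H2O

Mass of water lost = 11.8 − 6.62 = 5.18 g → 5.18 / 18.02 = 0.2875 mol H2O
Molar mass of ZnSO4 = 161.45 g/mol → mol ZnSO4 = 6.62 / 161.45 = 0.041
n = 0.2875 / 0.041 = 7.01 ≈ 7 → ZnSO4·7H2O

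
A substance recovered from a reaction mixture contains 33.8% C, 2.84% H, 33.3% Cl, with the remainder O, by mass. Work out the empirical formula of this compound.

Assume 100 g: 33.8 g C, 2.84 g H, 33.3 g Cl, 30.06 g O.
Moles — C: 33.8 / 12.01 = 2.814 mol; H: 2.84 / 1.008 = 2.817 mol; Cl: 33.3 / 35.45 = 0.9394 mol; O: 30.06 / 16.00 = 1.879 mol
Ratios (÷ 0.9394): C 2.996, H 2.999, Cl 1.000, O 2.000
≈ 3:3:1:2 → C3H3ClO2

C3H3ClO2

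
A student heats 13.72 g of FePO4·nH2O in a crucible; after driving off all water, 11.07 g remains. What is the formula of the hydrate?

Mass of water lost = 13.72 − 11.07 = 2.65 g → 2.65 / 18.02 = 0.1471 mol H2O
Molar mass of FePO4 = 150.82 g/mol → mol FePO4 = 11.07 / 150.82 = 0.0734
n = 0.1471 / 0.0734 = 2.00 ≈ 2 → FePO4·2H2O

FePO4·2H2O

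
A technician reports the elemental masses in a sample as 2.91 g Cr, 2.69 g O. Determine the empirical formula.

Cr: 2.91 g ÷ 52.00 g/mol = 0.05596 mol
O: 2.69 g ÷ 16.00 g/mol = 0.1681 mol
Smallest is Cr at 0.05596 mol; normalising gives Cr 1.000, O 3.004
≈ 1:3 → CrO3

CrO3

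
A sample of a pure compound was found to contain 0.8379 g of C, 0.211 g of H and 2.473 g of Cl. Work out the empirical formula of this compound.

C: 0.8379 g ÷ 12.01 g/mol = 0.06977 mol
H: 0.211 g ÷ 1.008 g/mol = 0.2093 mol
Cl: 2.473 g ÷ 35.45 g/mol = 0.06976 mol
Ratios (÷ 0.06976): C 1.000, H 3.001, Cl 1.000
→ CH3Cl

CH3Cl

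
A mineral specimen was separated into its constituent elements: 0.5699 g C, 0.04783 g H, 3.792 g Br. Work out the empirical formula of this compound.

Moles — C: 0.5699 / 12.01 = 0.04745 mol; H: 0.04783 / 1.008 = 0.04745 mol; Br: 3.792 / 79.90 = 0.04746 mol
Divide by the smallest (0.04745 mol H): C 1.000, H 1.000, Br 1.000
≈ 1:1:1 → CHBr

CHBr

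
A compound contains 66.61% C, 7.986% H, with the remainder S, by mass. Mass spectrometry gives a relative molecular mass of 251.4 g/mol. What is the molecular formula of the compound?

C14H20S2

Assume 100 g: 66.61 g C, 7.986 g H, 25.404 g S.
Moles — C: 66.61 / 12.01 = 5.546 mol; H: 7.986 / 1.008 = 7.923 mol; S: 25.404 / 32.07 = 0.7921 mol
Ratios (÷ 0.7921): C 7.002, H 10.002, S 1.000
Ratio ≈ 7:10:1, so the empirical formula is C7H10S
Empirical-formula mass = 126.22 g/mol
n = 251.4 / 126.22 = 1.99 ≈ 2
Molecular formula = (C7H10S)×2 = C14H20S2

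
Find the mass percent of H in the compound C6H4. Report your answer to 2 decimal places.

Molar mass = 6(12.01) + 4(1.008) = 76.092 g/mol
Mass of H per mole = 4 × 1.008 = 4.032 g
% H = 4.032 / 76.092 × 100 = 5.30%

5.30%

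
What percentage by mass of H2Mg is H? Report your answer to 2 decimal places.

7.66%

Molar mass = 2(1.008) + 1(24.31) = 26.326 g/mol
Mass of H per mole = 2 × 1.008 = 2.016 g
% H = 2.016 / 26.326 × 100 = 7.66%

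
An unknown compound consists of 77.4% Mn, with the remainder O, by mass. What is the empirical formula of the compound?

Assume 100 g: 77.4 g Mn, 22.6 g O.
n(Mn) = 77.4/54.94 = 1.409, n(O) = 22.6/16.00 = 1.413
Smallest is Mn at 1.409 mol; normalising gives Mn 1.000, O 1.003
≈ 1:1 → MnO

MnO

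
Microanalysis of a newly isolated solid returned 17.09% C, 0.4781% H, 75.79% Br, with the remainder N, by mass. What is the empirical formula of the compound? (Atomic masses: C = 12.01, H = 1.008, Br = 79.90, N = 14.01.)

C3HBr2N

Assume 100 g: 17.09 g C, 0.4781 g H, 75.79 g Br, 6.642 g N.
Moles — C: 17.09 / 12.01 = 1.423 mol; H: 0.4781 / 1.008 = 0.4743 mol; Br: 75.79 / 79.90 = 0.9486 mol; N: 6.642 / 14.01 = 0.4741 mol
Smallest is N at 0.4741 mol; normalising gives C 3.001, H 1.000, Br 2.001, N 1.000
Ratio ≈ 3:1:2:1, so the empirical formula is C3HBr2N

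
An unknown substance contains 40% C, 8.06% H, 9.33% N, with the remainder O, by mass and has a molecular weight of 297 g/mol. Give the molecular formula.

C10H24N2O8

Assume 100 g: 40 g C, 8.06 g H, 9.33 g N, 42.61 g O.
Moles — C: 40 / 12.01 = 3.331 mol; H: 8.06 / 1.008 = 7.996 mol; N: 9.33 / 14.01 = 0.666 mol; O: 42.61 / 16.00 = 2.663 mol
Divide by the smallest (0.666 mol N): C 5.001, H 12.007, N 1.000, O 3.999
Ratio ≈ 5:12:1:4, so the empirical formula is C5H12NO4
Empirical-formula mass = 150.16 g/mol
n = 297 / 150.16 = 1.98 ≈ 2
Molecular formula = (C5H12NO4)×2 = C10H24N2O8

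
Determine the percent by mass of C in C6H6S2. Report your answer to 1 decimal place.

50.7%

Molar mass = 6(12.01) + 6(1.008) + 2(32.07) = 142.248 g/mol
Mass of C per mole = 6 × 12.01 = 72.060 g
% C = 72.060 / 142.248 × 100 = 50.7%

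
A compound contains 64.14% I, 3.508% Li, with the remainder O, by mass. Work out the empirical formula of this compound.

Assume 100 g: 64.14 g I, 3.508 g Li, 32.352 g O.
n(I) = 64.14/126.90 = 0.5054, n(Li) = 3.508/6.94 = 0.5055, n(O) = 32.352/16.00 = 2.022
Smallest is I at 0.5054 mol; normalising gives I 1.000, Li 1.000, O 4.000
→ ILiO4

ILiO4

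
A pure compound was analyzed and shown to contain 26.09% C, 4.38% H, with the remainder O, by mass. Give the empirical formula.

CH2O2

Assume 100 g: 26.09 g C, 4.38 g H, 69.53 g O.
C: 26.09 g ÷ 12.01 g/mol = 2.172 mol
H: 4.38 g ÷ 1.008 g/mol = 4.345 mol
O: 69.53 g ÷ 16.00 g/mol = 4.346 mol
Divide by the smallest (2.172 mol C): C 1.000, H 2.000, O 2.000
→ CH2O2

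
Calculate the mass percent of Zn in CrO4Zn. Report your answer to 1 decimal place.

36.0%

Molar mass = 1(52.00) + 4(16.00) + 1(65.38) = 181.380 g/mol
Mass of Zn per mole = 1 × 65.38 = 65.380 g
% Zn = 65.380 / 181.380 × 100 = 36.0%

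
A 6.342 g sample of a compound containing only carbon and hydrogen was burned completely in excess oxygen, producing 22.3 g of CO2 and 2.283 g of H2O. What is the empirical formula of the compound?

mol C = 22.3 / 44.01 = 0.5067; mass C = 0.5067 × 12.01 = 6.086 g
mol H = 2 × (2.283 / 18.02) = 0.2534; mass H = 0.2534 × 1.008 = 0.2554 g
Ratios (÷ 0.2534): C 2.000, H 1.000
≈ 2:1 → C2H

C2H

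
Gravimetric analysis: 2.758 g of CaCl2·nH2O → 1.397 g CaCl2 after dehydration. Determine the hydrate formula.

CaCl2·6H2O

Mass of water lost = 2.758 − 1.397 = 1.361 g → 1.361 / 18.02 = 0.07553 mol H2O
Molar mass of CaCl2 = 110.98 g/mol → mol CaCl2 = 1.397 / 110.98 = 0.01259
n = 0.07553 / 0.01259 = 6.00 ≈ 6 → CaCl2·6H2O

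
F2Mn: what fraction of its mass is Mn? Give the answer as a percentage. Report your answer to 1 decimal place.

Molar mass = 2(19.00) + 1(54.94) = 92.940 g/mol
Mass of Mn per mole = 1 × 54.94 = 54.940 g
% Mn = 54.940 / 92.940 × 100 = 59.1%

59.1%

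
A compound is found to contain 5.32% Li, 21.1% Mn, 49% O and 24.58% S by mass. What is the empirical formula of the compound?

Assume 100 g: 5.32 g Li, 21.1 g Mn, 49 g O, 24.58 g S.
n(Li) = 5.32/6.94 = 0.7666, n(Mn) = 21.1/54.94 = 0.3841, n(O) = 49/16.00 = 3.062, n(S) = 24.58/32.07 = 0.7664
Ratios (÷ 0.3841): Li 1.996, Mn 1.000, O 7.974, S 1.996
→ Li2MnO8S2

Li2MnO8S2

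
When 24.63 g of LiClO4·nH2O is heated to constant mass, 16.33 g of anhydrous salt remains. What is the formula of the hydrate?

LiClO4·3H2O

Mass of water lost = 24.63 − 16.33 = 8.3 g → 8.3 / 18.02 = 0.4606 mol H2O
Molar mass of LiClO4 = 106.39 g/mol → mol LiClO4 = 16.33 / 106.39 = 0.1535
n = 0.4606 / 0.1535 = 3.00 ≈ 3 → LiClO4·3H2O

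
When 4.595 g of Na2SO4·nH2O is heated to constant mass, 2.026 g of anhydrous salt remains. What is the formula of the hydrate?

Na2SO4·10H2O

Mass of water lost = 4.595 − 2.026 = 2.569 g → 2.569 / 18.02 = 0.1426 mol H2O
Molar mass of Na2SO4 = 142.05 g/mol → mol Na2SO4 = 2.026 / 142.05 = 0.01426
n = 0.1426 / 0.01426 = 10.00 ≈ 10 → Na2SO4·10H2O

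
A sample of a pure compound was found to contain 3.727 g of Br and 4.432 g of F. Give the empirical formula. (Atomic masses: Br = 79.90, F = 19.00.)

BrF5

Moles — Br: 3.727 / 79.90 = 0.04665 mol; F: 4.432 / 19.00 = 0.2333 mol
Smallest is Br at 0.04665 mol; normalising gives Br 1.000, F 5.001
→ BrF5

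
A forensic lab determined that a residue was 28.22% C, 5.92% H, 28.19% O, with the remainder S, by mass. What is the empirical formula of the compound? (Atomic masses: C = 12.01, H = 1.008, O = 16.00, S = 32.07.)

Assume 100 g: 28.22 g C, 5.92 g H, 28.19 g O, 37.67 g S.
Moles — C: 28.22 / 12.01 = 2.35 mol; H: 5.92 / 1.008 = 5.873 mol; O: 28.19 / 16.00 = 1.762 mol; S: 37.67 / 32.07 = 1.175 mol
Ratios (÷ 1.175): C 2.000, H 5.000, O 1.500, S 1.000
Scaling by 2: C 4.00, H 10.00, O 3.00, S 2.00 → C4H10O3S2

C4H10O3S2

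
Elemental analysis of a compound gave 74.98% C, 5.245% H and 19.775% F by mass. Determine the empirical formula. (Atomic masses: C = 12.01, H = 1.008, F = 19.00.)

Assume 100 g: 74.98 g C, 5.245 g H, 19.775 g F.
n(C) = 74.98/12.01 = 6.243, n(H) = 5.245/1.008 = 5.203, n(F) = 19.775/19.00 = 1.041
Divide by the smallest (1.041 mol F): C 5.998, H 4.999, F 1.000
Ratio ≈ 6:5:1, so the empirical formula is C6H5F

C6H5F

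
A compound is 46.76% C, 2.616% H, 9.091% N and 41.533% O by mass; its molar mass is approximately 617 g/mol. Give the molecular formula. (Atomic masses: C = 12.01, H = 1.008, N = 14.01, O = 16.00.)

Assume 100 g: 46.76 g C, 2.616 g H, 9.091 g N, 41.533 g O.
Moles — C: 46.76 / 12.01 = 3.893 mol; H: 2.616 / 1.008 = 2.595 mol; N: 9.091 / 14.01 = 0.6489 mol; O: 41.533 / 16.00 = 2.596 mol
Smallest is N at 0.6489 mol; normalising gives C 6.000, H 3.999, N 1.000, O 4.000
→ C6H4NO4
Empirical-formula mass = 154.10 g/mol
n = 617 / 154.10 = 4.00 ≈ 4
Molecular formula = (C6H4NO4)×4 = C24H16N4O16

C24H16N4O16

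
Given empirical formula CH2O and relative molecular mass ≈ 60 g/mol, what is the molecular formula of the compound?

C2H4O2

Empirical-formula mass = 30.03 g/mol
n = 60 / 30.03 = 2.00 ≈ 2
Molecular formula = (CH2O)2 = C2H4O2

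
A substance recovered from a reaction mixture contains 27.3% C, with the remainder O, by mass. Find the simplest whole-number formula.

CO2

Assume 100 g: 27.3 g C, 72.7 g O.
Moles — C: 27.3 / 12.01 = 2.273 mol; O: 72.7 / 16.00 = 4.544 mol
Divide by the smallest (2.273 mol C): C 1.000, O 1.999
→ CO2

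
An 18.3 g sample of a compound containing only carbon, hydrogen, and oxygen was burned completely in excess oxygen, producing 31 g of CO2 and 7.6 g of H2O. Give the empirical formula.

mol C = 31 / 44.01 = 0.7044; mass C = 0.7044 × 12.01 = 8.460 g
mol H = 2 × (7.6 / 18.02) = 0.8435; mass H = 0.8435 × 1.008 = 0.8503 g
mass O = 18.3 − (9.310) = 8.990 g → mol O = 0.5619
Smallest is O at 0.5619 mol; normalising gives C 1.254, H 1.501, O 1.000
Multiply by 4: C 5.01, H 6.00, O 4.00 → C5H6O4

C5H6O4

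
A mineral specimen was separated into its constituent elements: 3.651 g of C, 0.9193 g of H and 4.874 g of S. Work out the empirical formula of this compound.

C2H6S

C: 3.651 g ÷ 12.01 g/mol = 0.304 mol
H: 0.9193 g ÷ 1.008 g/mol = 0.912 mol
S: 4.874 g ÷ 32.07 g/mol = 0.152 mol
Smallest is S at 0.152 mol; normalising gives C 2.000, H 6.001, S 1.000
Ratio ≈ 2:6:1, so the empirical formula is C2H6S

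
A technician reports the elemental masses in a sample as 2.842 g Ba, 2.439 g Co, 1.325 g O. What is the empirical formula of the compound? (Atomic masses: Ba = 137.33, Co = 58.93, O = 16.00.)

Moles — Ba: 2.842 / 137.33 = 0.02069 mol; Co: 2.439 / 58.93 = 0.04139 mol; O: 1.325 / 16.00 = 0.08281 mol
Ratios (÷ 0.02069): Ba 1.000, Co 2.000, O 4.002
Ratio ≈ 1:2:4, so the empirical formula is BaCo2O4

BaCo2O4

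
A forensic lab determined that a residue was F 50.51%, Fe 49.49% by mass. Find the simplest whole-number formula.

F3Fe

Assume 100 g: 50.51 g F, 49.49 g Fe.
n(F) = 50.51/19.00 = 2.658, n(Fe) = 49.49/55.85 = 0.8861
Divide by the smallest (0.8861 mol Fe): F 3.000, Fe 1.000
≈ 3:1 → F3Fe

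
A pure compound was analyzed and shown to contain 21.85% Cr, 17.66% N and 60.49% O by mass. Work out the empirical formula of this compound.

CrN3O9

Assume 100 g: 21.85 g Cr, 17.66 g N, 60.49 g O.
Moles — Cr: 21.85 / 52.00 = 0.4202 mol; N: 17.66 / 14.01 = 1.261 mol; O: 60.49 / 16.00 = 3.781 mol
Divide by the smallest (0.4202 mol Cr): Cr 1.000, N 3.000, O 8.997
→ CrN3O9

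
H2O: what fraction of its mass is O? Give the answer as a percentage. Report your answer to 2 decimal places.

Molar mass = 2(1.008) + 1(16.00) = 18.016 g/mol
Mass of O per mole = 1 × 16.00 = 16.000 g
% O = 16.000 / 18.016 × 100 = 88.81%

88.81%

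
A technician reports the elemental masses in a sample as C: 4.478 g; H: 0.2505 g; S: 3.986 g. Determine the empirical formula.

C3H2S

n(C) = 4.478/12.01 = 0.3729, n(H) = 0.2505/1.008 = 0.2485, n(S) = 3.986/32.07 = 0.1243
Ratios (÷ 0.1243): C 3.000, H 1.999, S 1.000
≈ 3:2:1 → C3H2S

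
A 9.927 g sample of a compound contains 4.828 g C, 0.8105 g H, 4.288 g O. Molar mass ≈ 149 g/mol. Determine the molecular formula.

Moles — C: 4.828 / 12.01 = 0.402 mol; H: 0.8105 / 1.008 = 0.8041 mol; O: 4.288 / 16.00 = 0.268 mol
Ratios (÷ 0.268): C 1.500, H 3.000, O 1.000
Scaling by 2: C 3.00, H 6.00, O 2.00 → C3H6O2
Empirical-formula mass = 74.08 g/mol
n = 149 / 74.08 = 2.01 ≈ 2
Molecular formula = (C3H6O2)×2 = C6H12O4

C6H12O4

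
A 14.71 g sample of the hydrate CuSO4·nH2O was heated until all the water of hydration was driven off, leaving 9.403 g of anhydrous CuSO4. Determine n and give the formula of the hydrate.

CuSO4·5H2O

Mass of water lost = 14.71 − 9.403 = 5.307 g → 5.307 / 18.02 = 0.2945 mol H2O
Molar mass of CuSO4 = 159.62 g/mol → mol CuSO4 = 9.403 / 159.62 = 0.05891
n = 0.2945 / 0.05891 = 5.00 ≈ 5 → CuSO4·5H2O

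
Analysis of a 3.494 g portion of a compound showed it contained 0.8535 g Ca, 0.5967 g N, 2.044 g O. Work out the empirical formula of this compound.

Moles — Ca: 0.8535 / 40.08 = 0.02129 mol; N: 0.5967 / 14.01 = 0.04259 mol; O: 2.044 / 16.00 = 0.1278 mol
Divide by the smallest (0.02129 mol Ca): Ca 1.000, N 2.000, O 5.999
→ CaN2O6

CaN2O6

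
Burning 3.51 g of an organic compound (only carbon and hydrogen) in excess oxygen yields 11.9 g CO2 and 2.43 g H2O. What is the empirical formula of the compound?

mol C = 11.9 / 44.01 = 0.2704; mass C = 0.2704 × 12.01 = 3.247 g
mol H = 2 × (2.43 / 18.02) = 0.2697; mass H = 0.2697 × 1.008 = 0.2719 g
Divide by the smallest (0.2697 mol H): C 1.003, H 1.000
→ CH

CH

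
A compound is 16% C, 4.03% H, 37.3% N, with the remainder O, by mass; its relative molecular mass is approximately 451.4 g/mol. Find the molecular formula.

C6H18N12O12

Assume 100 g: 16 g C, 4.03 g H, 37.3 g N, 42.67 g O.
C: 16 g ÷ 12.01 g/mol = 1.332 mol
H: 4.03 g ÷ 1.008 g/mol = 3.998 mol
N: 37.3 g ÷ 14.01 g/mol = 2.662 mol
O: 42.67 g ÷ 16.00 g/mol = 2.667 mol
Ratios (÷ 1.332): C 1.000, H 3.001, N 1.998, O 2.002
≈ 1:3:2:2 → CH3N2O2
Empirical-formula mass = 75.05 g/mol
n = 451.4 / 75.05 = 6.01 ≈ 6
Molecular formula = (CH3N2O2)×6 = C6H18N12O12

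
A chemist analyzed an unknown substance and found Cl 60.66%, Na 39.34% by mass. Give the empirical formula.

ClNa

Assume 100 g: 60.66 g Cl, 39.34 g Na.
n(Cl) = 60.66/35.45 = 1.711, n(Na) = 39.34/22.99 = 1.711
Ratios (÷ 1.711): Cl 1.000, Na 1.000
Ratio ≈ 1:1, so the empirical formula is ClNa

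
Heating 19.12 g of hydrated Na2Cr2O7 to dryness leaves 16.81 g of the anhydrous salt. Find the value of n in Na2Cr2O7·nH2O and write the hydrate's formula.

Na2Cr2O7·2H2O

Mass of water lost = 19.12 − 16.81 = 2.31 g → 2.31 / 18.02 = 0.1282 mol H2O
Molar mass of Na2Cr2O7 = 261.98 g/mol → mol Na2Cr2O7 = 16.81 / 261.98 = 0.06417
n = 0.1282 / 0.06417 = 2.00 ≈ 2 → Na2Cr2O7·2H2O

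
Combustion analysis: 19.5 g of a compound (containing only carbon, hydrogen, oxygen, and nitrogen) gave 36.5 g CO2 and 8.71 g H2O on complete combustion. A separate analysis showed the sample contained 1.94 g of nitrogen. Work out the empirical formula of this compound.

mol C = 36.5 / 44.01 = 0.8294; mass C = 0.8294 × 12.01 = 9.961 g
mol H = 2 × (8.71 / 18.02) = 0.9667; mass H = 0.9667 × 1.008 = 0.9744 g
mol N = 1.94 / 14.01 = 0.1385
mass O = 19.5 − (12.88) = 6.625 g → mol O = 0.4141
Divide by the smallest (0.1385 mol N): C 5.989, H 6.981, N 1.000, O 2.990
≈ 6:7:1:3 → C6H7NO3

C6H7NO3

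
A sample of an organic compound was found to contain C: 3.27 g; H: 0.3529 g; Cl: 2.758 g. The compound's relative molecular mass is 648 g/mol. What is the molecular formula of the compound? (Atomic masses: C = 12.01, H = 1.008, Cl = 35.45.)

C: 3.27 g ÷ 12.01 g/mol = 0.2723 mol
H: 0.3529 g ÷ 1.008 g/mol = 0.3501 mol
Cl: 2.758 g ÷ 35.45 g/mol = 0.0778 mol
Divide by the smallest (0.0778 mol Cl): C 3.500, H 4.500, Cl 1.000
Multiply by 2: C 7.00, H 9.00, Cl 2.00 → C7H9Cl2
Empirical-formula mass = 164.04 g/mol
n = 648 / 164.04 = 3.95 ≈ 4
Molecular formula = (C7H9Cl2)×4 = C28H36Cl8

C28H36Cl8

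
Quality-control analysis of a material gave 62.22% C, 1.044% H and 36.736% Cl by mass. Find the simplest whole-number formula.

Assume 100 g: 62.22 g C, 1.044 g H, 36.736 g Cl.
C: 62.22 g ÷ 12.01 g/mol = 5.181 mol
H: 1.044 g ÷ 1.008 g/mol = 1.036 mol
Cl: 36.736 g ÷ 35.45 g/mol = 1.036 mol
Ratios (÷ 1.036): C 5.002, H 1.000, Cl 1.001
→ C5HCl

C5HCl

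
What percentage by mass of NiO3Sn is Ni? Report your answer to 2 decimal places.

26.04%

Molar mass = 1(58.69) + 3(16.00) + 1(118.71) = 225.400 g/mol
Mass of Ni per mole = 1 × 58.69 = 58.690 g
% Ni = 58.690 / 225.400 × 100 = 26.04%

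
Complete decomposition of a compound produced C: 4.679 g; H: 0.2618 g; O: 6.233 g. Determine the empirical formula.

C: 4.679 g ÷ 12.01 g/mol = 0.3896 mol
H: 0.2618 g ÷ 1.008 g/mol = 0.2597 mol
O: 6.233 g ÷ 16.00 g/mol = 0.3896 mol
Ratios (÷ 0.2597): C 1.500, H 1.000, O 1.500
×2: C 3.00, H 2.00, O 3.00 → C3H2O3

C3H2O3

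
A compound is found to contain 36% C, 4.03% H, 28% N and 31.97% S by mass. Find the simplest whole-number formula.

Assume 100 g: 36 g C, 4.03 g H, 28 g N, 31.97 g S.
n(C) = 36/12.01 = 2.998, n(H) = 4.03/1.008 = 3.998, n(N) = 28/14.01 = 1.999, n(S) = 31.97/32.07 = 0.9969
Divide by the smallest (0.9969 mol S): C 3.007, H 4.011, N 2.005, S 1.000
→ C3H4N2S

C3H4N2S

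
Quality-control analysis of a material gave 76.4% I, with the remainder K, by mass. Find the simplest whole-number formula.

IK

Assume 100 g: 76.4 g I, 23.6 g K.
n(I) = 76.4/126.90 = 0.602, n(K) = 23.6/39.10 = 0.6036
Ratios (÷ 0.602): I 1.000, K 1.003
≈ 1:1 → IK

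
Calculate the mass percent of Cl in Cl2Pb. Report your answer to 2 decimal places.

25.49%

Molar mass = 2(35.45) + 1(207.2) = 278.100 g/mol
Mass of Cl per mole = 2 × 35.45 = 70.900 g
% Cl = 70.900 / 278.100 × 100 = 25.49%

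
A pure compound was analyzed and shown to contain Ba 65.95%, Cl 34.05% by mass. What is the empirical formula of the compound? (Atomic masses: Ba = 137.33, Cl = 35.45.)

Assume 100 g: 65.95 g Ba, 34.05 g Cl.
n(Ba) = 65.95/137.33 = 0.4802, n(Cl) = 34.05/35.45 = 0.9605
Ratios (÷ 0.4802): Ba 1.000, Cl 2.000
≈ 1:2 → BaCl2

BaCl2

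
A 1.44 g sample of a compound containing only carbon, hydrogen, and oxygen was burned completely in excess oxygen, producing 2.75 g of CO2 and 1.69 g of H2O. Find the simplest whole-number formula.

C2H6O

mol C = 2.75 / 44.01 = 0.06249; mass C = 0.06249 × 12.01 = 0.7505 g
mol H = 2 × (1.69 / 18.02) = 0.1876; mass H = 0.1876 × 1.008 = 0.1891 g
mass O = 1.44 − (0.9395) = 0.5005 g → mol O = 0.03128
Divide by the smallest (0.03128 mol O): C 1.998, H 5.997, O 1.000
Ratio ≈ 2:6:1, so the empirical formula is C2H6O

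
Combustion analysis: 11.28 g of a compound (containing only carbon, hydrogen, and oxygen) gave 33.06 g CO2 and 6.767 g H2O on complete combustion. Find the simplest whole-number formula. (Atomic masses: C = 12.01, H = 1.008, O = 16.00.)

C8H8O

mol C = 33.06 / 44.01 = 0.7512; mass C = 0.7512 × 12.01 = 9.022 g
mol H = 2 × (6.767 / 18.02) = 0.7511; mass H = 0.7511 × 1.008 = 0.7571 g
mass O = 11.28 − (9.779) = 1.501 g → mol O = 0.09382
Smallest is O at 0.09382 mol; normalising gives C 8.007, H 8.005, O 1.000
≈ 8:8:1 → C8H8O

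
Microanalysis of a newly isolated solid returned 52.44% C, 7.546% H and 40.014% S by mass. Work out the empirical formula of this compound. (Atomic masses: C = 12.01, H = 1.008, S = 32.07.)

Assume 100 g: 52.44 g C, 7.546 g H, 40.014 g S.
n(C) = 52.44/12.01 = 4.366, n(H) = 7.546/1.008 = 7.486, n(S) = 40.014/32.07 = 1.248
Ratios (÷ 1.248): C 3.500, H 6.000, S 1.000
Multiply by 2: C 7.00, H 12.00, S 2.00 → C7H12S2

C7H12S2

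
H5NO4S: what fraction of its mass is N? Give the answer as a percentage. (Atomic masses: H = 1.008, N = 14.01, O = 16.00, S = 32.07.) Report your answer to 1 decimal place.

12.2%

Molar mass = 5(1.008) + 1(14.01) + 4(16.00) + 1(32.07) = 115.120 g/mol
Mass of N per mole = 1 × 14.01 = 14.010 g
% N = 14.010 / 115.120 × 100 = 12.2%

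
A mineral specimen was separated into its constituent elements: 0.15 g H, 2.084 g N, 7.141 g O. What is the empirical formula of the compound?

HNO3

Moles — H: 0.15 / 1.008 = 0.1488 mol; N: 2.084 / 14.01 = 0.1488 mol; O: 7.141 / 16.00 = 0.4463 mol
Ratios (÷ 0.1488): H 1.000, N 1.000, O 3.000
≈ 1:1:3 → HNO3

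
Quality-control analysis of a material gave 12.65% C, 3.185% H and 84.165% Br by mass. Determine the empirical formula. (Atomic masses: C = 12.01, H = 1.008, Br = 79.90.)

Assume 100 g: 12.65 g C, 3.185 g H, 84.165 g Br.
C: 12.65 g ÷ 12.01 g/mol = 1.053 mol
H: 3.185 g ÷ 1.008 g/mol = 3.16 mol
Br: 84.165 g ÷ 79.90 g/mol = 1.053 mol
Smallest is C at 1.053 mol; normalising gives C 1.000, H 3.000, Br 1.000
→ CH3Br

CH3Br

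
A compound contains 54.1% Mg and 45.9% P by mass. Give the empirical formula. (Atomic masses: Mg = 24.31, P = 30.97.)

Assume 100 g: 54.1 g Mg, 45.9 g P.
n(Mg) = 54.1/24.31 = 2.225, n(P) = 45.9/30.97 = 1.482
Ratios (÷ 1.482): Mg 1.502, P 1.000
Scaling by 2: Mg 3.00, P 2.00 → Mg3P2

Mg3P2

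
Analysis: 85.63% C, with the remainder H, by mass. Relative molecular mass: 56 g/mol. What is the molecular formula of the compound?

C4H8

Assume 100 g: 85.63 g C, 14.37 g H.
Moles — C: 85.63 / 12.01 = 7.13 mol; H: 14.37 / 1.008 = 14.26 mol
Divide by the smallest (7.13 mol C): C 1.000, H 1.999
→ CH2
Empirical-formula mass = 14.03 g/mol
n = 56 / 14.03 = 3.99 ≈ 4
Molecular formula = (CH2)×4 = C4H8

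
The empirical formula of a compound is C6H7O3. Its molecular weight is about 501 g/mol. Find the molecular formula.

C24H28O12

Empirical-formula mass = 127.12 g/mol
n = 501 / 127.12 = 3.94 ≈ 4
Molecular formula = (C6H7O3)4 = C24H28O12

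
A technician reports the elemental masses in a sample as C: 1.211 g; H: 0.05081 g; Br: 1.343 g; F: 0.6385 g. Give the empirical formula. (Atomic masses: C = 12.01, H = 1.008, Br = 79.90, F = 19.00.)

C: 1.211 g ÷ 12.01 g/mol = 0.1008 mol
H: 0.05081 g ÷ 1.008 g/mol = 0.05041 mol
Br: 1.343 g ÷ 79.90 g/mol = 0.01681 mol
F: 0.6385 g ÷ 19.00 g/mol = 0.03361 mol
Ratios (÷ 0.01681): C 5.999, H 2.999, Br 1.000, F 1.999
≈ 6:3:1:2 → C6H3BrF2

C6H3BrF2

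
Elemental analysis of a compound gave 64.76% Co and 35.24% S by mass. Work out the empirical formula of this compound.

Assume 100 g: 64.76 g Co, 35.24 g S.
Co: 64.76 g ÷ 58.93 g/mol = 1.099 mol
S: 35.24 g ÷ 32.07 g/mol = 1.099 mol
Ratios (÷ 1.099): Co 1.000, S 1.000
→ CoS

CoS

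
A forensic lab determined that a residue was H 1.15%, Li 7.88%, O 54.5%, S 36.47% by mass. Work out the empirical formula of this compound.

Assume 100 g: 1.15 g H, 7.88 g Li, 54.5 g O, 36.47 g S.
H: 1.15 g ÷ 1.008 g/mol = 1.141 mol
Li: 7.88 g ÷ 6.94 g/mol = 1.135 mol
O: 54.5 g ÷ 16.00 g/mol = 3.406 mol
S: 36.47 g ÷ 32.07 g/mol = 1.137 mol
Divide by the smallest (1.135 mol Li): H 1.005, Li 1.000, O 3.000, S 1.002
Ratio ≈ 1:1:3:1, so the empirical formula is HLiO3S

HLiO3S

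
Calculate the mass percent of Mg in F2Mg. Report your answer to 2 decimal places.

Molar mass = 2(19.00) + 1(24.31) = 62.310 g/mol
Mass of Mg per mole = 1 × 24.31 = 24.310 g
% Mg = 24.310 / 62.310 × 100 = 39.01%

39.01%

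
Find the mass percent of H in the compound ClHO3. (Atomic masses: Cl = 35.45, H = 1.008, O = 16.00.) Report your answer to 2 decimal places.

Molar mass = 1(35.45) + 1(1.008) + 3(16.00) = 84.458 g/mol
Mass of H per mole = 1 × 1.008 = 1.008 g
% H = 1.008 / 84.458 × 100 = 1.19%

1.19%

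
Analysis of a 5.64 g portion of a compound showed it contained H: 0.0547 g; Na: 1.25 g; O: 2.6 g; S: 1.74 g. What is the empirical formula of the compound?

H: 0.0547 g ÷ 1.008 g/mol = 0.05427 mol
Na: 1.25 g ÷ 22.99 g/mol = 0.05437 mol
O: 2.6 g ÷ 16.00 g/mol = 0.1625 mol
S: 1.74 g ÷ 32.07 g/mol = 0.05426 mol
Smallest is S at 0.05426 mol; normalising gives H 1.000, Na 1.002, O 2.995, S 1.000
→ HNaO3S

HNaO3S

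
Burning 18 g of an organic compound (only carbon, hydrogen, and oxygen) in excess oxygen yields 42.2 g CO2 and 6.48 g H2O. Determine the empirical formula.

mol C = 42.2 / 44.01 = 0.9589; mass C = 0.9589 × 12.01 = 11.52 g
mol H = 2 × (6.48 / 18.02) = 0.7192; mass H = 0.7192 × 1.008 = 0.7250 g
mass O = 18 − (12.24) = 5.759 g → mol O = 0.3599
Smallest is O at 0.3599 mol; normalising gives C 2.664, H 1.998, O 1.000
Multiply by 3: C 7.99, H 5.99, O 3.00 → C8H6O3

C8H6O3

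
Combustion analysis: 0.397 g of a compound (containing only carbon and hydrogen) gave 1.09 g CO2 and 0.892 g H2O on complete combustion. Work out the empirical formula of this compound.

CH4

mol C = 1.09 / 44.01 = 0.02477; mass C = 0.02477 × 12.01 = 0.2975 g
mol H = 2 × (0.892 / 18.02) = 0.09900; mass H = 0.09900 × 1.008 = 0.09979 g
Smallest is C at 0.02477 mol; normalising gives C 1.000, H 3.997
Ratio ≈ 1:4, so the empirical formula is CH4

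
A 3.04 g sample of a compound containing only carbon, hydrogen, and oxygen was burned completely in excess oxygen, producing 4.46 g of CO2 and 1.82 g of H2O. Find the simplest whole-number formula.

mol C = 4.46 / 44.01 = 0.1013; mass C = 0.1013 × 12.01 = 1.217 g
mol H = 2 × (1.82 / 18.02) = 0.2020; mass H = 0.2020 × 1.008 = 0.2036 g
mass O = 3.04 − (1.421) = 1.619 g → mol O = 0.1012
Divide by the smallest (0.1012 mol O): C 1.001, H 1.996, O 1.000
Ratio ≈ 1:2:1, so the empirical formula is CH2O

CH2O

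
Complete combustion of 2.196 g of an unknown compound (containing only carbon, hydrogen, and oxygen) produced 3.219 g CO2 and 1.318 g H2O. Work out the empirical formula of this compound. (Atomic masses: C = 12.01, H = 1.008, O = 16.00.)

CH2O

mol C = 3.219 / 44.01 = 0.07314; mass C = 0.07314 × 12.01 = 0.8784 g
mol H = 2 × (1.318 / 18.02) = 0.1463; mass H = 0.1463 × 1.008 = 0.1475 g
mass O = 2.196 − (1.026) = 1.170 g → mol O = 0.07313
Smallest is O at 0.07313 mol; normalising gives C 1.000, H 2.000, O 1.000
→ CH2O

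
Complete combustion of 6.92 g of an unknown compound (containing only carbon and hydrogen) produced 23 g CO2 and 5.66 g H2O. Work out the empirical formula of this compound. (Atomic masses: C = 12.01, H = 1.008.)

mol C = 23 / 44.01 = 0.5226; mass C = 0.5226 × 12.01 = 6.277 g
mol H = 2 × (5.66 / 18.02) = 0.6282; mass H = 0.6282 × 1.008 = 0.6332 g
Ratios (÷ 0.5226): C 1.000, H 1.202
Scaling by 5: C 5.00, H 6.01 → C5H6

C5H6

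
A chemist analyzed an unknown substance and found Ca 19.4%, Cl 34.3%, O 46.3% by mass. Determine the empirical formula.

CaCl2O6

Assume 100 g: 19.4 g Ca, 34.3 g Cl, 46.3 g O.
n(Ca) = 19.4/40.08 = 0.484, n(Cl) = 34.3/35.45 = 0.9676, n(O) = 46.3/16.00 = 2.894
Ratios (÷ 0.484): Ca 1.000, Cl 1.999, O 5.978
≈ 1:2:6 → CaCl2O6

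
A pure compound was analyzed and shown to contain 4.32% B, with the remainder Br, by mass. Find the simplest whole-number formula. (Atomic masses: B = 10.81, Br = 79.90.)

Assume 100 g: 4.32 g B, 95.68 g Br.
Moles — B: 4.32 / 10.81 = 0.3996 mol; Br: 95.68 / 79.90 = 1.197 mol
Divide by the smallest (0.3996 mol B): B 1.000, Br 2.997
Ratio ≈ 1:3, so the empirical formula is BBr3

BBr3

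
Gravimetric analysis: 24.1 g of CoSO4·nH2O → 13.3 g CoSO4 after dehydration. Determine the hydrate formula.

CoSO4·7H2O

Mass of water lost = 24.1 − 13.3 = 10.8 g → 10.8 / 18.02 = 0.5993 mol H2O
Molar mass of CoSO4 = 155.00 g/mol → mol CoSO4 = 13.3 / 155.00 = 0.08581
n = 0.5993 / 0.08581 = 6.98 ≈ 7 → CoSO4·7H2O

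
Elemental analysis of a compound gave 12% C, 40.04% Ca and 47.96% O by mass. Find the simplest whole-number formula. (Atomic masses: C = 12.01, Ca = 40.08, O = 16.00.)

Assume 100 g: 12 g C, 40.04 g Ca, 47.96 g O.
n(C) = 12/12.01 = 0.9992, n(Ca) = 40.04/40.08 = 0.999, n(O) = 47.96/16.00 = 2.998
Smallest is Ca at 0.999 mol; normalising gives C 1.000, Ca 1.000, O 3.000
≈ 1:1:3 → CCaO3

CCaO3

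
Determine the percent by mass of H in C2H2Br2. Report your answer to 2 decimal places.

Molar mass = 2(12.01) + 2(1.008) + 2(79.90) = 185.836 g/mol
Mass of H per mole = 2 × 1.008 = 2.016 g
% H = 2.016 / 185.836 × 100 = 1.08%

1.08%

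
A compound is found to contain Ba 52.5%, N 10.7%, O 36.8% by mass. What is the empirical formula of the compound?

BaN2O6

Assume 100 g: 52.5 g Ba, 10.7 g N, 36.8 g O.
Ba: 52.5 g ÷ 137.33 g/mol = 0.3823 mol
N: 10.7 g ÷ 14.01 g/mol = 0.7637 mol
O: 36.8 g ÷ 16.00 g/mol = 2.3 mol
Smallest is Ba at 0.3823 mol; normalising gives Ba 1.000, N 1.998, O 6.016
→ BaN2O6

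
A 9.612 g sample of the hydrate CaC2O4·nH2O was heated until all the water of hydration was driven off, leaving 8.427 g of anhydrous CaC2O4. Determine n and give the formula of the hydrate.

CaC2O4·H2O

Mass of water lost = 9.612 − 8.427 = 1.185 g → 1.185 / 18.02 = 0.06576 mol H2O
Molar mass of CaC2O4 = 128.10 g/mol → mol CaC2O4 = 8.427 / 128.10 = 0.06578
n = 0.06576 / 0.06578 = 1.00 ≈ 1 → CaC2O4·H2O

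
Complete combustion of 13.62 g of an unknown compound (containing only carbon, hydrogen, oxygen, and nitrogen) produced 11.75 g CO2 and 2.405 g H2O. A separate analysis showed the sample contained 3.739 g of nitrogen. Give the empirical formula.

C2H2N2O3

mol C = 11.75 / 44.01 = 0.2670; mass C = 0.2670 × 12.01 = 3.206 g
mol H = 2 × (2.405 / 18.02) = 0.2669; mass H = 0.2669 × 1.008 = 0.2691 g
mol N = 3.739 / 14.01 = 0.2669
mass O = 13.62 − (7.215) = 6.405 g → mol O = 0.4003
Divide by the smallest (0.2669 mol N): C 1.000, H 1.000, N 1.000, O 1.500
×2: C 2.00, H 2.00, N 2.00, O 3.00 → C2H2N2O3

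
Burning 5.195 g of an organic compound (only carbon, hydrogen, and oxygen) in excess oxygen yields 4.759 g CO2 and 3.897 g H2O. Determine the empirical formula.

mol C = 4.759 / 44.01 = 0.1081; mass C = 0.1081 × 12.01 = 1.299 g
mol H = 2 × (3.897 / 18.02) = 0.4325; mass H = 0.4325 × 1.008 = 0.4360 g
mass O = 5.195 − (1.735) = 3.460 g → mol O = 0.2163
Smallest is C at 0.1081 mol; normalising gives C 1.000, H 4.000, O 2.000
Ratio ≈ 1:4:2, so the empirical formula is CH4O2

CH4O2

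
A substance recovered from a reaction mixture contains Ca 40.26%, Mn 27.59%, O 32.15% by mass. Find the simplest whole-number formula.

Ca2MnO4

Assume 100 g: 40.26 g Ca, 27.59 g Mn, 32.15 g O.
Moles — Ca: 40.26 / 40.08 = 1.004 mol; Mn: 27.59 / 54.94 = 0.5022 mol; O: 32.15 / 16.00 = 2.009 mol
Smallest is Mn at 0.5022 mol; normalising gives Ca 2.000, Mn 1.000, O 4.001
Ratio ≈ 2:1:4, so the empirical formula is Ca2MnO4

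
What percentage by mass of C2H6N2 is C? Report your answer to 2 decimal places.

Molar mass = 2(12.01) + 6(1.008) + 2(14.01) = 58.088 g/mol
Mass of C per mole = 2 × 12.01 = 24.020 g
% C = 24.020 / 58.088 × 100 = 41.35%

41.35%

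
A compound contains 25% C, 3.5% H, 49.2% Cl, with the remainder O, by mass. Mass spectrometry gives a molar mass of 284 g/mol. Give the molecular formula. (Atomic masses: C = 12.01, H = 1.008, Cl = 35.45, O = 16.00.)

C6H10Cl4O4

Assume 100 g: 25 g C, 3.5 g H, 49.2 g Cl, 22.3 g O.
C: 25 g ÷ 12.01 g/mol = 2.082 mol
H: 3.5 g ÷ 1.008 g/mol = 3.472 mol
Cl: 49.2 g ÷ 35.45 g/mol = 1.388 mol
O: 22.3 g ÷ 16.00 g/mol = 1.394 mol
Divide by the smallest (1.388 mol Cl): C 1.500, H 2.502, Cl 1.000, O 1.004
Scaling by 2: C 3.00, H 5.00, Cl 2.00, O 2.01 → C3H5Cl2O2
Empirical-formula mass = 143.97 g/mol
n = 284 / 143.97 = 1.97 ≈ 2
Molecular formula = (C3H5Cl2O2)×2 = C6H10Cl4O4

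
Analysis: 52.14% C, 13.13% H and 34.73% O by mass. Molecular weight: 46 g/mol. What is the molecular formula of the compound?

C2H6O

Assume 100 g: 52.14 g C, 13.13 g H, 34.73 g O.
Moles — C: 52.14 / 12.01 = 4.341 mol; H: 13.13 / 1.008 = 13.03 mol; O: 34.73 / 16.00 = 2.171 mol
Ratios (÷ 2.171): C 2.000, H 6.001, O 1.000
≈ 2:6:1 → C2H6O
Empirical-formula mass = 46.07 g/mol
n = 46 / 46.07 = 1.00 ≈ 1
Molecular formula = empirical formula = C2H6O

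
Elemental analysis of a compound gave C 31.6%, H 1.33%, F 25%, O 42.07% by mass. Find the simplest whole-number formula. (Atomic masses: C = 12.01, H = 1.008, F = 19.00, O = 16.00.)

C2HFO2

Assume 100 g: 31.6 g C, 1.33 g H, 25 g F, 42.07 g O.
Moles — C: 31.6 / 12.01 = 2.631 mol; H: 1.33 / 1.008 = 1.319 mol; F: 25 / 19.00 = 1.316 mol; O: 42.07 / 16.00 = 2.629 mol
Smallest is F at 1.316 mol; normalising gives C 2.000, H 1.003, F 1.000, O 1.998
Ratio ≈ 2:1:1:2, so the empirical formula is C2HFO2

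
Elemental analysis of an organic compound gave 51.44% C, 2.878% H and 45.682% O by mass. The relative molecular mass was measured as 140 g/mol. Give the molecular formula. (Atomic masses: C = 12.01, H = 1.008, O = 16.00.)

C6H4O4

Assume 100 g: 51.44 g C, 2.878 g H, 45.682 g O.
C: 51.44 g ÷ 12.01 g/mol = 4.283 mol
H: 2.878 g ÷ 1.008 g/mol = 2.855 mol
O: 45.682 g ÷ 16.00 g/mol = 2.855 mol
Ratios (÷ 2.855): C 1.500, H 1.000, O 1.000
×2: C 3.00, H 2.00, O 2.00 → C3H2O2
Empirical-formula mass = 70.05 g/mol
n = 140 / 70.05 = 2.00 ≈ 2
Molecular formula = (C3H2O2)×2 = C6H4O4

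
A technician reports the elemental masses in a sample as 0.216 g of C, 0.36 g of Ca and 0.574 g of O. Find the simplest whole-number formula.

C2CaO4

n(C) = 0.216/12.01 = 0.01799, n(Ca) = 0.36/40.08 = 0.008982, n(O) = 0.574/16.00 = 0.03587
Ratios (÷ 0.008982): C 2.002, Ca 1.000, O 3.994
≈ 2:1:4 → C2CaO4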